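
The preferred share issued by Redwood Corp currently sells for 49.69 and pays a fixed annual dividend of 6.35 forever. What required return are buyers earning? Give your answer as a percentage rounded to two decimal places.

12.78%

P = C/r ⇒ r = C/P = 6.35/49.69 = 0.127792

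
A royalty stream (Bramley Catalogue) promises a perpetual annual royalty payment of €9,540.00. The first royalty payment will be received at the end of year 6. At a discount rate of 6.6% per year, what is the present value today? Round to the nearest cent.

Value at end of year 5: C / r = €9,540.00 / 0.066 = €144,545.4545
Discount to today: PV = €144,545.4545 / (1 + 0.066)^5 = €144,545.4545 / 1.376531 = €105,007.04

€105007.04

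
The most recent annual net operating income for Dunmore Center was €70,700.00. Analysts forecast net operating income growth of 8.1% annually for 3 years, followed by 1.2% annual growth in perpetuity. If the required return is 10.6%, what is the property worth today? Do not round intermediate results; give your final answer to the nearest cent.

€913350.91

D_1 = 76426.70000
D_2 = 82617.26270
D_3 = 89309.26098
Terminal value at year 3: TV = D_3×(1+g_2)/(r−g_2) = 90380.97211/0.094 = 961499.70330
P_0 = D_1/(1+r)^1 + D_2/(1+r)^2 + D_3/(1+r)^3 + TV/(1+r)^3
    = 69101.89873 + 67539.92091 + 66013.25001 + 710695.84051 = 913350.91017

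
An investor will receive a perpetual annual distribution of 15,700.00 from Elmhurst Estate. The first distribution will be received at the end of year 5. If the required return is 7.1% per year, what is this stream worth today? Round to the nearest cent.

Value at end of year 4: C / r = 15,700.00 / 0.071 = 221,126.7606
Discount to today: PV = 221,126.7606 / (1 + 0.071)^4 = 221,126.7606 / 1.315703 = 168,067.38

168067.38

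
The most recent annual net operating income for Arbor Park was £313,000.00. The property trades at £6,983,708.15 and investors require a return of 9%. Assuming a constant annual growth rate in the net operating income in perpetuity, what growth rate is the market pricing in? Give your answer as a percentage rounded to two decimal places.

4.32%

P = D₀(1+g)/(r−g) ⇒ P(r−g) = D₀(1+g) ⇒ g(P+D₀) = P·r − D₀
g = (P·r − D₀)/(P + D₀) = (£6,983,708.15×0.09 − £313,000.00) / (£6,983,708.15 + £313,000.00) = 0.043243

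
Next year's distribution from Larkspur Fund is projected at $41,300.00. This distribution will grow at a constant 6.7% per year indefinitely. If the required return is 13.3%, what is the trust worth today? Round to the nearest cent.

Growing perpetuity: P = D₁ / (r − g) = $41,300.0000 / (0.133 − 0.067) = $625,757.58

$625757.58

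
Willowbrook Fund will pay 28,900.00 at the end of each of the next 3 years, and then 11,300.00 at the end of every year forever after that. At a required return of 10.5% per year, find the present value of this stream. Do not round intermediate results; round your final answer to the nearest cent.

PV of 3-year annuity: 28,900.00 × [1 − (1+0.105)^−3] / 0.105 = 71242.06806
Perpetuity value at year 3: 11,300.00 / 0.105 = 107619.04762
PV of perpetuity: 107619.04762 / (1+0.105)^3 = 79763.15249
Total PV = 71242.06806 + 79763.15249 = 151005.22056

151005.22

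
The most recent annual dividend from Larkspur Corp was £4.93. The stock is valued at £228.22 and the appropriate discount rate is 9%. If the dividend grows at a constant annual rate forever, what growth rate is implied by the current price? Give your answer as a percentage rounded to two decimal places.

6.70%

P = D₀(1+g)/(r−g) ⇒ P(r−g) = D₀(1+g) ⇒ g(P+D₀) = P·r − D₀
g = (P·r − D₀)/(P + D₀) = (£228.22×0.09 − £4.93) / (£228.22 + £4.93) = 0.066952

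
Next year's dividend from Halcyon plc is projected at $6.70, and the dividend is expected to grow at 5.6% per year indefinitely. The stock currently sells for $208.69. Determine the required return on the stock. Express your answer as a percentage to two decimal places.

8.81%

P = D₁/(r − g) ⇒ r = D₁/P + g = $6.7000/$208.69 + 0.056 = 0.032105 + 0.056 = 0.088105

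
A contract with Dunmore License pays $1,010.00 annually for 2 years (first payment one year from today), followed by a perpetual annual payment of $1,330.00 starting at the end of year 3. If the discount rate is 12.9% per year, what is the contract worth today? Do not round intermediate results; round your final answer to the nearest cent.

$9775.59

PV of 2-year annuity: $1,010.00 × [1 − (1+0.129)^−2] / 0.129 = 1686.97696
Perpetuity value at year 2: $1,330.00 / 0.129 = 10310.07752
PV of perpetuity: 10310.07752 / (1+0.129)^2 = 8088.61281
Total PV = 1686.97696 + 8088.61281 = 9775.58977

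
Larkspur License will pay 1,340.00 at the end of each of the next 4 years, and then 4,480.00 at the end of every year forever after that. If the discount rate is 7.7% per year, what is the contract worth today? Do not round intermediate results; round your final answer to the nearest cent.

47711.91

PV of 4-year annuity: 1,340.00 × [1 − (1+0.077)^−4] / 0.077 = 4468.04931
Perpetuity value at year 4: 4,480.00 / 0.077 = 58181.81818
PV of perpetuity: 58181.81818 / (1+0.077)^4 = 43243.86229
Total PV = 4468.04931 + 43243.86229 = 47711.91159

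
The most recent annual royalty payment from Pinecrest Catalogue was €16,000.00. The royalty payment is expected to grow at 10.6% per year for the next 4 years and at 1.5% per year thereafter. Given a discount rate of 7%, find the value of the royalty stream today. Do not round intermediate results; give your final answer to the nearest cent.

€406628.54

D_1 = 17696.00000
D_2 = 19571.77600
D_3 = 21646.38426
D_4 = 23940.90099
Terminal value at year 4: TV = D_4×(1+g_2)/(r−g_2) = 24300.01450/0.055 = 441818.44549
P_0 = D_1/(1+r)^1 + D_2/(1+r)^2 + D_3/(1+r)^3 + D_4/(1+r)^4 + TV/(1+r)^4
    = 16538.31776 + 17094.74714 + 17669.89751 + 18264.39874 + 337061.17666 = 406628.53780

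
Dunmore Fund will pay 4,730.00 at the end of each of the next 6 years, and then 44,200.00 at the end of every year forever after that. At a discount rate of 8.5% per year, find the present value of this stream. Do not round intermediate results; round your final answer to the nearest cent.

340269.91

PV of 6-year annuity: 4,730.00 × [1 − (1+0.085)^−6] / 0.085 = 21538.46731
Perpetuity value at year 6: 44,200.00 / 0.085 = 520000.00000
PV of perpetuity: 520000.00000 / (1+0.085)^6 = 318731.44711
Total PV = 21538.46731 + 318731.44711 = 340269.91442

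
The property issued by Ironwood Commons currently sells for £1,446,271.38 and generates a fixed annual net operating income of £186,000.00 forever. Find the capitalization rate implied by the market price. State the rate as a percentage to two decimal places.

12.86%

P = C/r ⇒ r = C/P = £186,000.00/£1,446,271.38 = 0.128607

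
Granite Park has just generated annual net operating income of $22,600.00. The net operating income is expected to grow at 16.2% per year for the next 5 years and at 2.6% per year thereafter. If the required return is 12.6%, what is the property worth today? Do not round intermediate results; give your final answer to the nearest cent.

D_1 = 26261.20000
D_2 = 30515.51440
D_3 = 35459.02773
D_4 = 41203.39023
D_5 = 47878.33944
Terminal value at year 5: TV = D_5×(1+g_2)/(r−g_2) = 49123.17627/0.1 = 491231.76268
P_0 = D_1/(1+r)^1 + D_2/(1+r)^2 + D_3/(1+r)^3 + D_4/(1+r)^4 + D_5/(1+r)^5 + TV/(1+r)^5
    = 23322.55773 + 24068.21677 + 24837.71570 + 25631.81674 + 26451.30644 + 271390.40406 = 395702.01743

$395702.02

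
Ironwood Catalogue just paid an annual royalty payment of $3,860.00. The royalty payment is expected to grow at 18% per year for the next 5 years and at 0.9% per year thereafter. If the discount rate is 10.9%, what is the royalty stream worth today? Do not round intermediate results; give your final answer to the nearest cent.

$76455.53

D_1 = 4554.80000
D_2 = 5374.66400
D_3 = 6342.10352
D_4 = 7483.68215
D_5 = 8830.74494
Terminal value at year 5: TV = D_5×(1+g_2)/(r−g_2) = 8910.22165/0.1 = 89102.21646
P_0 = D_1/(1+r)^1 + D_2/(1+r)^2 + D_3/(1+r)^3 + D_4/(1+r)^4 + D_5/(1+r)^5 + TV/(1+r)^5
    = 4107.12353 + 4370.06832 + 4649.84727 + 4947.53812 + 5264.28763 + 53116.66222 = 76455.52710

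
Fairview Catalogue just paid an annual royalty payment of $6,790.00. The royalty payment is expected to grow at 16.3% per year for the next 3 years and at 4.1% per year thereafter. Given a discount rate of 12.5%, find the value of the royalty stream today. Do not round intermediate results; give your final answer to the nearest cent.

D_1 = 7896.77000
D_2 = 9183.94351
D_3 = 10680.92630
Terminal value at year 3: TV = D_3×(1+g_2)/(r−g_2) = 11118.84428/0.084 = 132367.19382
P_0 = D_1/(1+r)^1 + D_2/(1+r)^2 + D_3/(1+r)^3 + TV/(1+r)^3
    = 7019.35111 + 7256.44919 + 7501.55592 + 92965.71088 = 114743.06711

$114743.07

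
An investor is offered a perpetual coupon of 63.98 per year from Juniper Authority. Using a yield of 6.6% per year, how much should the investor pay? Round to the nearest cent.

Level perpetuity: PV = C / r = 63.98 / 0.066 = 969.39

969.39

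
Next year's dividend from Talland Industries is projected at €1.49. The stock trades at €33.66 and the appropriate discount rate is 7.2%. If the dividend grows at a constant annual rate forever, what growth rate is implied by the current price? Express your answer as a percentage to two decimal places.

2.77%

P = D₁/(r−g) ⇒ g = r − D₁/P = 0.072 − €1.49/€33.66 = 0.027734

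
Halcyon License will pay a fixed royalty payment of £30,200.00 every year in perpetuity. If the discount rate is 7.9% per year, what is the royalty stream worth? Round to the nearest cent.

Level perpetuity: PV = C / r = £30,200.00 / 0.079 = £382,278.48

£382278.48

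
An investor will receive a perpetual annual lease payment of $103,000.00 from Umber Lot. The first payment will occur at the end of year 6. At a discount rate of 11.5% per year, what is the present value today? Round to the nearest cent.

$519714.76

Value at end of year 5: C / r = $103,000.00 / 0.115 = $895,652.1739
Discount to today: PV = $895,652.1739 / (1 + 0.115)^5 = $895,652.1739 / 1.723353 = $519,714.76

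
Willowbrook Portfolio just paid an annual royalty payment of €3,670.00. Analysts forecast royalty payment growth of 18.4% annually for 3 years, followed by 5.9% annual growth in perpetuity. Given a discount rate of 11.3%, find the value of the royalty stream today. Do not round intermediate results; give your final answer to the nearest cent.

€99119.26

D_1 = 4345.28000
D_2 = 5144.81152
D_3 = 6091.45684
Terminal value at year 3: TV = D_3×(1+g_2)/(r−g_2) = 6450.85279/0.054 = 119460.23691
P_0 = D_1/(1+r)^1 + D_2/(1+r)^2 + D_3/(1+r)^3 + TV/(1+r)^3
    = 3904.11500 + 4153.16457 + 4418.10139 + 86643.87731 = 99119.25827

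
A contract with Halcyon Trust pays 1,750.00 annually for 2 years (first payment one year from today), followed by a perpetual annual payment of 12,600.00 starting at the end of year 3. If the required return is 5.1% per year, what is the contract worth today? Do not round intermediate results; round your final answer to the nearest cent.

PV of 2-year annuity: 1,750.00 × [1 − (1+0.051)^−2] / 0.051 = 3249.36334
Perpetuity value at year 2: 12,600.00 / 0.051 = 247058.82353
PV of perpetuity: 247058.82353 / (1+0.051)^2 = 223663.40745
Total PV = 3249.36334 + 223663.40745 = 226912.77079

226912.77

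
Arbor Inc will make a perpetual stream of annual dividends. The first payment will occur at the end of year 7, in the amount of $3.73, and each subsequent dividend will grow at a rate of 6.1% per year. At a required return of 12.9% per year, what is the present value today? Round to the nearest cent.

$26.49

Value at end of year 6: C₁ / (r − g) = $3.73 / (0.129 − 0.061) = $54.8529
Discount to today: PV = $54.8529 / (1 + 0.129)^6 = $54.8529 / 2.070922 = $26.49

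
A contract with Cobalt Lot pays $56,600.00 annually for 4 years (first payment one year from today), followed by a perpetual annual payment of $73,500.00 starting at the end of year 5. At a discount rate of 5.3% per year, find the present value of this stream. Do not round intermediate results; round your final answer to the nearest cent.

$1327281.16

PV of 4-year annuity: $56,600.00 × [1 − (1+0.053)^−4] / 0.053 = 199310.02436
Perpetuity value at year 4: $73,500.00 / 0.053 = 1386792.45283
PV of perpetuity: 1386792.45283 / (1+0.053)^4 = 1127971.13145
Total PV = 199310.02436 + 1127971.13145 = 1327281.15580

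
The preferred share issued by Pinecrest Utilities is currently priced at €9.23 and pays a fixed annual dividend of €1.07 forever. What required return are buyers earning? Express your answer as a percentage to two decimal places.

11.59%

P = C/r ⇒ r = C/P = €1.07/€9.23 = 0.115926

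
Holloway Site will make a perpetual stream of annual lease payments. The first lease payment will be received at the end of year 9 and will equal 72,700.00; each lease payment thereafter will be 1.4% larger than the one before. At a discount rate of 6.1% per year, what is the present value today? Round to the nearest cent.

963193.36

Value at end of year 8: C₁ / (r − g) = 72,700.00 / (0.061 − 0.014) = 1,546,808.5106
Discount to today: PV = 1,546,808.5106 / (1 + 0.061)^8 = 1,546,808.5106 / 1.605917 = 963,193.36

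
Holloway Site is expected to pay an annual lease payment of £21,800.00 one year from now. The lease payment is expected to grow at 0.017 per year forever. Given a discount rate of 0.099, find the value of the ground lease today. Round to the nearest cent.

£265853.66

Growing perpetuity: P = D₁ / (r − g) = £21,800.0000 / (0.099 − 0.017) = £265,853.66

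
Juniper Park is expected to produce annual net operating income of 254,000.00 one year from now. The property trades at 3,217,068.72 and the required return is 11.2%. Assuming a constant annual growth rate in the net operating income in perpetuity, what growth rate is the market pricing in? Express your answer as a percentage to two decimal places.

P = D₁/(r−g) ⇒ g = r − D₁/P = 0.112 − 254,000.00/3,217,068.72 = 0.033046

3.30%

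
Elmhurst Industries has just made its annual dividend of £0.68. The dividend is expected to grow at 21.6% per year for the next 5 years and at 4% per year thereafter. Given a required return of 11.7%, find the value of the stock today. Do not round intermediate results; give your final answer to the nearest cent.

£18.46

D_1 = 0.82688
D_2 = 1.00549
D_3 = 1.22267
D_4 = 1.48677
D_5 = 1.80791
Terminal value at year 5: TV = D_5×(1+g_2)/(r−g_2) = 1.88023/0.077 = 24.41852
P_0 = D_1/(1+r)^1 + D_2/(1+r)^2 + D_3/(1+r)^3 + D_4/(1+r)^4 + D_5/(1+r)^5 + TV/(1+r)^5
    = 0.74027 + 0.80588 + 0.87730 + 0.95506 + 1.03971 + 14.04279 = 18.46101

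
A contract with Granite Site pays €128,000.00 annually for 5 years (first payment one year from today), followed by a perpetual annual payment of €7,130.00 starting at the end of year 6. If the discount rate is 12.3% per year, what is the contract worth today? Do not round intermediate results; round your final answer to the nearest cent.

PV of 5-year annuity: €128,000.00 × [1 − (1+0.123)^−5] / 0.123 = 458002.65219
Perpetuity value at year 5: €7,130.00 / 0.123 = 57967.47967
PV of perpetuity: 57967.47967 / (1+0.123)^5 = 32455.30069
Total PV = 458002.65219 + 32455.30069 = 490457.95288

€490457.95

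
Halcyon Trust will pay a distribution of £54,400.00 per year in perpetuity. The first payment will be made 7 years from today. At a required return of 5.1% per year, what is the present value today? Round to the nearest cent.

£791429.85

Value at end of year 6: C / r = £54,400.00 / 0.051 = £1,066,666.6667
Discount to today: PV = £1,066,666.6667 / (1 + 0.051)^6 = £1,066,666.6667 / 1.347772 = £791,429.85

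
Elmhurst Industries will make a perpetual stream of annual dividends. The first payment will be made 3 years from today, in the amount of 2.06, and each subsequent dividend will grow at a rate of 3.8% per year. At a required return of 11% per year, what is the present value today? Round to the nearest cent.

23.22

Value at end of year 2: C₁ / (r − g) = 2.06 / (0.11 − 0.038) = 28.6111
Discount to today: PV = 28.6111 / (1 + 0.11)^2 = 28.6111 / 1.232100 = 23.22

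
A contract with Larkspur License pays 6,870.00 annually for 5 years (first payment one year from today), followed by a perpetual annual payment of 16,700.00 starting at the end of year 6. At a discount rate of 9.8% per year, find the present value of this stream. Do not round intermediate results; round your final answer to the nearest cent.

PV of 5-year annuity: 6,870.00 × [1 − (1+0.098)^−5] / 0.098 = 26176.31354
Perpetuity value at year 5: 16,700.00 / 0.098 = 170408.16327
PV of perpetuity: 170408.16327 / (1+0.098)^5 = 106777.24097
Total PV = 26176.31354 + 106777.24097 = 132953.55451

132953.55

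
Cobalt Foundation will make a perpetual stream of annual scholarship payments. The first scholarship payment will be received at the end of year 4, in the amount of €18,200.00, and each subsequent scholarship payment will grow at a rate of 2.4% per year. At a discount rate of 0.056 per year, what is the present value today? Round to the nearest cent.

Value at end of year 3: C₁ / (r − g) = €18,200.00 / (0.056 − 0.024) = €568,750.0000
Discount to today: PV = €568,750.0000 / (1 + 0.056)^3 = €568,750.0000 / 1.177584 = €482,980.56

€482980.56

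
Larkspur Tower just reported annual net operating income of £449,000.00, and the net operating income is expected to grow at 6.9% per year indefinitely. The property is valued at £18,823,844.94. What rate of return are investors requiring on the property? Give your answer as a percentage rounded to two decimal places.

D₁ = £449,000.00 × 1.069 = £479,981.0000
P = D₁/(r − g) ⇒ r = D₁/P + g = £479,981.0000/£18,823,844.94 + 0.069 = 0.025499 + 0.069 = 0.094499

9.45%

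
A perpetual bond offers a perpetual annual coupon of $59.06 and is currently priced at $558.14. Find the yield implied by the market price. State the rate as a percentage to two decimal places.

P = C/r ⇒ r = C/P = $59.06/$558.14 = 0.105816

10.58%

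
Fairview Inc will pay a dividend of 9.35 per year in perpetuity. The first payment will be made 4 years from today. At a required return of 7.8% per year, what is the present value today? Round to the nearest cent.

95.69

Value at end of year 3: C / r = 9.35 / 0.078 = 119.8718
Discount to today: PV = 119.8718 / (1 + 0.078)^3 = 119.8718 / 1.252727 = 95.69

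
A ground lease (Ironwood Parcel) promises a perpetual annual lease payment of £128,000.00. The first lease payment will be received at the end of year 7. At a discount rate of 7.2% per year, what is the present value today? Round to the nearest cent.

Value at end of year 6: C / r = £128,000.00 / 0.072 = £1,777,777.7778
Discount to today: PV = £1,777,777.7778 / (1 + 0.072)^6 = £1,777,777.7778 / 1.517640 = £1,171,409.55

£1171409.55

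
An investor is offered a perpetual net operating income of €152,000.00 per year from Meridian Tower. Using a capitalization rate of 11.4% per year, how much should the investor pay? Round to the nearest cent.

Level perpetuity: PV = C / r = €152,000.00 / 0.114 = €1,333,333.33

€1333333.33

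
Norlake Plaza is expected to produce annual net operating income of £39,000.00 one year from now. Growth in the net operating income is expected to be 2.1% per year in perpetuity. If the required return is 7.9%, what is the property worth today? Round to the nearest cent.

£672413.79

Growing perpetuity: P = D₁ / (r − g) = £39,000.0000 / (0.079 − 0.021) = £672,413.79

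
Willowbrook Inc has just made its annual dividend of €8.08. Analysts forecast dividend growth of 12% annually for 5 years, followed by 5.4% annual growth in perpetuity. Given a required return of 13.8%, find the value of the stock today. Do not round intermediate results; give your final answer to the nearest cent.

D_1 = 9.04960
D_2 = 10.13555
D_3 = 11.35182
D_4 = 12.71404
D_5 = 14.23972
Terminal value at year 5: TV = D_5×(1+g_2)/(r−g_2) = 15.00867/0.084 = 178.67459
P_0 = D_1/(1+r)^1 + D_2/(1+r)^2 + D_3/(1+r)^3 + D_4/(1+r)^4 + D_5/(1+r)^5 + TV/(1+r)^5
    = 7.95220 + 7.82642 + 7.70262 + 7.58079 + 7.46088 + 93.61630 = 132.13921

€132.14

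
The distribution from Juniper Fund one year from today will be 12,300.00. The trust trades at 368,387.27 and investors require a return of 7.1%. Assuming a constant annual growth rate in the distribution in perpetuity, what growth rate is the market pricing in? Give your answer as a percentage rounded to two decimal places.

3.76%

P = D₁/(r−g) ⇒ g = r − D₁/P = 0.071 − 12,300.00/368,387.27 = 0.037611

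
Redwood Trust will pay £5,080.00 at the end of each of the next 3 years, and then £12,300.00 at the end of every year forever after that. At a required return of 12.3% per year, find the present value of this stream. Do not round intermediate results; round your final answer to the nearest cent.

PV of 3-year annuity: £5,080.00 × [1 − (1+0.123)^−3] / 0.123 = 12138.67694
Perpetuity value at year 3: £12,300.00 / 0.123 = 100000.00000
PV of perpetuity: 100000.00000 / (1+0.123)^3 = 70609.10899
Total PV = 12138.67694 + 70609.10899 = 82747.78593

£82747.79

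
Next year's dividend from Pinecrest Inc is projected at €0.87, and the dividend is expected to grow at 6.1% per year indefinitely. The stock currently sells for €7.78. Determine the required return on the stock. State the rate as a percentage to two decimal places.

P = D₁/(r − g) ⇒ r = D₁/P + g = €0.8700/€7.78 + 0.061 = 0.111825 + 0.061 = 0.172825

17.28%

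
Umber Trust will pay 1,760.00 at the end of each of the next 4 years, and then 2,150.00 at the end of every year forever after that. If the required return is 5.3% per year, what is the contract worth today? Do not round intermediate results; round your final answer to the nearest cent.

PV of 4-year annuity: 1,760.00 × [1 − (1+0.053)^−4] / 0.053 = 6197.62620
Perpetuity value at year 4: 2,150.00 / 0.053 = 40566.03774
PV of perpetuity: 40566.03774 / (1+0.053)^4 = 32995.07391
Total PV = 6197.62620 + 32995.07391 = 39192.70011

39192.70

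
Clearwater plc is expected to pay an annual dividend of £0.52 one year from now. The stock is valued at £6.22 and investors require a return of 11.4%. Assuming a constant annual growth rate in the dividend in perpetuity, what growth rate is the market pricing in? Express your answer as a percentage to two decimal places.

3.04%

P = D₁/(r−g) ⇒ g = r − D₁/P = 0.114 − £0.52/£6.22 = 0.030399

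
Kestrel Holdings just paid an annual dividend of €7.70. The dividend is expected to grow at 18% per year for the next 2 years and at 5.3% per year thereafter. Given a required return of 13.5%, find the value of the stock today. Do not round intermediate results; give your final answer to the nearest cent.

D_1 = 9.08600
D_2 = 10.72148
Terminal value at year 2: TV = D_2×(1+g_2)/(r−g_2) = 11.28972/0.082 = 137.67949
P_0 = D_1/(1+r)^1 + D_2/(1+r)^2 + TV/(1+r)^2
    = 8.00529 + 8.32268 + 106.87535 = 123.20331

€123.20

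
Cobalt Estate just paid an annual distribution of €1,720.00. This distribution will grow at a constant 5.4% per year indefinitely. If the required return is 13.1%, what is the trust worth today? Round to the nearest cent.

D₁ = D₀ × (1 + g) = €1,720.00 × 1.054 = €1,812.8800
Growing perpetuity: P = D₁ / (r − g) = €1,812.8800 / (0.131 − 0.054) = €23,543.90

€23543.90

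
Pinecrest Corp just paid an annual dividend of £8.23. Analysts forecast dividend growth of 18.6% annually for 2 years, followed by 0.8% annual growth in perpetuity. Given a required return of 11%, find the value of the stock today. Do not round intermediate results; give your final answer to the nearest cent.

£111.04

D_1 = 9.76078
D_2 = 11.57629
Terminal value at year 2: TV = D_2×(1+g_2)/(r−g_2) = 11.66890/0.102 = 114.40093
P_0 = D_1/(1+r)^1 + D_2/(1+r)^2 + TV/(1+r)^2
    = 8.79350 + 9.39557 + 92.85037 = 111.03943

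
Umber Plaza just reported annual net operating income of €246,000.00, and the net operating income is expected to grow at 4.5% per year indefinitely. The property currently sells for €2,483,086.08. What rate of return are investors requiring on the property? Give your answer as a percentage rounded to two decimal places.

D₁ = €246,000.00 × 1.045 = €257,070.0000
P = D₁/(r − g) ⇒ r = D₁/P + g = €257,070.0000/€2,483,086.08 + 0.045 = 0.103528 + 0.045 = 0.148528

14.85%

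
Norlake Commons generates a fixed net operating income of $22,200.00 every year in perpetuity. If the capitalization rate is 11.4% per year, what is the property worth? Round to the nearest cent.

$194736.84

Level perpetuity: PV = C / r = $22,200.00 / 0.114 = $194,736.84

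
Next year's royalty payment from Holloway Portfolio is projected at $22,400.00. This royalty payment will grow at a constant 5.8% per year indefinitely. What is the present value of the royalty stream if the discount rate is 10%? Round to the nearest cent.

$533333.33

Growing perpetuity: P = D₁ / (r − g) = $22,400.0000 / (0.1 − 0.058) = $533,333.33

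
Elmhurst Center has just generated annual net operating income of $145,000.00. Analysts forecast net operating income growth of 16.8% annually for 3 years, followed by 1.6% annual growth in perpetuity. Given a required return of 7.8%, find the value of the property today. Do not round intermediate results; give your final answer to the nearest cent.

D_1 = 169360.00000
D_2 = 197812.48000
D_3 = 231044.97664
Terminal value at year 3: TV = D_3×(1+g_2)/(r−g_2) = 234741.69627/0.062 = 3786156.39139
P_0 = D_1/(1+r)^1 + D_2/(1+r)^2 + D_3/(1+r)^3 + TV/(1+r)^3
    = 157105.75139 + 170222.18704 + 184433.68688 + 3022332.67535 = 3534094.30066

$3534094.30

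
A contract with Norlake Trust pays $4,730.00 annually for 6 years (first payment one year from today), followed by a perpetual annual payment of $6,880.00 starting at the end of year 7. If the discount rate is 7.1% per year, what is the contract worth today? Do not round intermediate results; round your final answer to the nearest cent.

PV of 6-year annuity: $4,730.00 × [1 − (1+0.071)^−6] / 0.071 = 22476.29932
Perpetuity value at year 6: $6,880.00 / 0.071 = 96901.40845
PV of perpetuity: 96901.40845 / (1+0.071)^6 = 64208.60944
Total PV = 22476.29932 + 64208.60944 = 86684.90876

$86684.91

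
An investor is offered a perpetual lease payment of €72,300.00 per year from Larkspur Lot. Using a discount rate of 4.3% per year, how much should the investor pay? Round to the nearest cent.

Level perpetuity: PV = C / r = €72,300.00 / 0.043 = €1,681,395.35

€1681395.35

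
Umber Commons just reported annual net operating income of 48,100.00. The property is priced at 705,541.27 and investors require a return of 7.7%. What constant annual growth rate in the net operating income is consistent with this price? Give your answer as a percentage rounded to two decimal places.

P = D₀(1+g)/(r−g) ⇒ P(r−g) = D₀(1+g) ⇒ g(P+D₀) = P·r − D₀
g = (P·r − D₀)/(P + D₀) = (705,541.27×0.077 − 48,100.00) / (705,541.27 + 48,100.00) = 0.008262

0.83%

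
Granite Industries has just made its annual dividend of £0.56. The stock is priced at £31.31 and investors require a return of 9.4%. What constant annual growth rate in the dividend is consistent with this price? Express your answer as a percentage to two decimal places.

7.48%

P = D₀(1+g)/(r−g) ⇒ P(r−g) = D₀(1+g) ⇒ g(P+D₀) = P·r − D₀
g = (P·r − D₀)/(P + D₀) = (£31.31×0.094 − £0.56) / (£31.31 + £0.56) = 0.074777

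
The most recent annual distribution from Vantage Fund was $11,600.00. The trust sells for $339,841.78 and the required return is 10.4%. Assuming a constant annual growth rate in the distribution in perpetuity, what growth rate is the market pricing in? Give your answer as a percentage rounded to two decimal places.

6.76%

P = D₀(1+g)/(r−g) ⇒ P(r−g) = D₀(1+g) ⇒ g(P+D₀) = P·r − D₀
g = (P·r − D₀)/(P + D₀) = ($339,841.78×0.104 − $11,600.00) / ($339,841.78 + $11,600.00) = 0.067560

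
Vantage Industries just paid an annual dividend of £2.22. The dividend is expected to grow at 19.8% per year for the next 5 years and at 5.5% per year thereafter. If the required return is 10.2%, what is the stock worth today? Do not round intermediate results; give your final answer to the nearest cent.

D_1 = 2.65956
D_2 = 3.18615
D_3 = 3.81701
D_4 = 4.57278
D_5 = 5.47819
Terminal value at year 5: TV = D_5×(1+g_2)/(r−g_2) = 5.77949/0.047 = 122.96787
P_0 = D_1/(1+r)^1 + D_2/(1+r)^2 + D_3/(1+r)^3 + D_4/(1+r)^4 + D_5/(1+r)^5 + TV/(1+r)^5
    = 2.41339 + 2.62364 + 2.85219 + 3.10066 + 3.37077 + 75.66302 = 90.02367

£90.02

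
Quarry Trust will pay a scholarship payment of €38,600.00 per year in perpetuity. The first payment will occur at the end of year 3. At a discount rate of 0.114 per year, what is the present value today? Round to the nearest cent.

€272842.53

Value at end of year 2: C / r = €38,600.00 / 0.114 = €338,596.4912
Discount to today: PV = €338,596.4912 / (1 + 0.114)^2 = €338,596.4912 / 1.240996 = €272,842.53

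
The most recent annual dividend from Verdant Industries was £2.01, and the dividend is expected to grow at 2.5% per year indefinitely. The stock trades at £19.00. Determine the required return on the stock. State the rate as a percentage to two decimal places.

13.34%

D₁ = £2.01 × 1.025 = £2.0603
P = D₁/(r − g) ⇒ r = D₁/P + g = £2.0603/£19.00 + 0.025 = 0.108434 + 0.025 = 0.133434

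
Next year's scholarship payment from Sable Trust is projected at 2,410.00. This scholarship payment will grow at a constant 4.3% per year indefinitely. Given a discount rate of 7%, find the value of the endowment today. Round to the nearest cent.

Growing perpetuity: P = D₁ / (r − g) = 2,410.0000 / (0.07 − 0.043) = 89,259.26

89259.26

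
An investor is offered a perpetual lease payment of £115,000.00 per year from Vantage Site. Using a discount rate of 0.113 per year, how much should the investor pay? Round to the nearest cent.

£1017699.12

Level perpetuity: PV = C / r = £115,000.00 / 0.113 = £1,017,699.12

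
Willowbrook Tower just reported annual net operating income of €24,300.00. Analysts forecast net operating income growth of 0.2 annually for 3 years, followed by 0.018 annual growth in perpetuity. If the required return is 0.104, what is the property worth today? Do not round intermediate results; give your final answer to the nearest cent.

D_1 = 29160.00000
D_2 = 34992.00000
D_3 = 41990.40000
Terminal value at year 3: TV = D_3×(1+g_2)/(r−g_2) = 42746.22720/0.086 = 497049.15349
P_0 = D_1/(1+r)^1 + D_2/(1+r)^2 + D_3/(1+r)^3 + TV/(1+r)^3
    = 26413.04348 + 28709.82987 + 31206.33681 + 369395.94041 = 455725.15057

€455725.15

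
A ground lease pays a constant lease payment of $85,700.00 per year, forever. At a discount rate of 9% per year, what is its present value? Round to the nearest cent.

Level perpetuity: PV = C / r = $85,700.00 / 0.09 = $952,222.22

$952222.22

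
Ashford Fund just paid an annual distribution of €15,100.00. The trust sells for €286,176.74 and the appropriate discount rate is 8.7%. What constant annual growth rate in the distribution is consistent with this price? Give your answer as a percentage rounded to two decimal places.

3.25%

P = D₀(1+g)/(r−g) ⇒ P(r−g) = D₀(1+g) ⇒ g(P+D₀) = P·r − D₀
g = (P·r − D₀)/(P + D₀) = (€286,176.74×0.087 − €15,100.00) / (€286,176.74 + €15,100.00) = 0.032520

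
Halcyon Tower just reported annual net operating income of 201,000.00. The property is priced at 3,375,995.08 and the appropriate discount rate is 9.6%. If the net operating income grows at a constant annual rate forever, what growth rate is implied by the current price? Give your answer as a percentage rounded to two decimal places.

P = D₀(1+g)/(r−g) ⇒ P(r−g) = D₀(1+g) ⇒ g(P+D₀) = P·r − D₀
g = (P·r − D₀)/(P + D₀) = (3,375,995.08×0.096 − 201,000.00) / (3,375,995.08 + 201,000.00) = 0.034413

3.44%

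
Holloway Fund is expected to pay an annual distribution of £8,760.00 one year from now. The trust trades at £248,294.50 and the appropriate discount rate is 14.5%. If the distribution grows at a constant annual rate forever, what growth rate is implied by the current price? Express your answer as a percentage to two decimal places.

10.97%

P = D₁/(r−g) ⇒ g = r − D₁/P = 0.145 − £8,760.00/£248,294.50 = 0.109719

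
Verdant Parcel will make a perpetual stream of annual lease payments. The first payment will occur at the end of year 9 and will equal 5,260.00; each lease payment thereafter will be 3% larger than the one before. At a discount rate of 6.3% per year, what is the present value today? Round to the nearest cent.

Value at end of year 8: C₁ / (r − g) = 5,260.00 / (0.063 − 0.03) = 159,393.9394
Discount to today: PV = 159,393.9394 / (1 + 0.063)^8 = 159,393.9394 / 1.630295 = 97,770.02

97770.02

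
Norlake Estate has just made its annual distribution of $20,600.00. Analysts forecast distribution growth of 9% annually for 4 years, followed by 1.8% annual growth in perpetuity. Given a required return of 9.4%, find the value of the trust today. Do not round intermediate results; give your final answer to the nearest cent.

$353567.65

D_1 = 22454.00000
D_2 = 24474.86000
D_3 = 26677.59740
D_4 = 29078.58117
Terminal value at year 4: TV = D_4×(1+g_2)/(r−g_2) = 29601.99563/0.076 = 389499.94246
P_0 = D_1/(1+r)^1 + D_2/(1+r)^2 + D_3/(1+r)^3 + D_4/(1+r)^4 + TV/(1+r)^4
    = 20524.68007 + 20449.63554 + 20374.86539 + 20300.36863 + 271918.09553 = 353567.64516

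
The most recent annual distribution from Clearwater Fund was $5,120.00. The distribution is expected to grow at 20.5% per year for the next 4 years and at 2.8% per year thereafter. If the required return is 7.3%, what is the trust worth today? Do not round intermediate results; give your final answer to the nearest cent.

D_1 = 6169.60000
D_2 = 7434.36800
D_3 = 8958.41344
D_4 = 10794.88820
Terminal value at year 4: TV = D_4×(1+g_2)/(r−g_2) = 11097.14506/0.045 = 246603.22366
P_0 = D_1/(1+r)^1 + D_2/(1+r)^2 + D_3/(1+r)^3 + D_4/(1+r)^4 + TV/(1+r)^4
    = 5749.86021 + 6457.20554 + 7251.56820 + 8143.65301 + 186037.22879 = 213639.51575

$213639.52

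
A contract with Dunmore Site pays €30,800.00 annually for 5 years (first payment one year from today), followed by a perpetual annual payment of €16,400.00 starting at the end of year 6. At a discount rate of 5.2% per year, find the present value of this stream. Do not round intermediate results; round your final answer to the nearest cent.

PV of 5-year annuity: €30,800.00 × [1 − (1+0.052)^−5] / 0.052 = 132613.86328
Perpetuity value at year 5: €16,400.00 / 0.052 = 315384.61538
PV of perpetuity: 315384.61538 / (1+0.052)^5 = 244772.03883
Total PV = 132613.86328 + 244772.03883 = 377385.90211

€377385.90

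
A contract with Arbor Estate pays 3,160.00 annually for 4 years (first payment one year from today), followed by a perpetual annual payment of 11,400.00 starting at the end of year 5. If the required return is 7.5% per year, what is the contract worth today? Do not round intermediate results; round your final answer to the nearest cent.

124401.55

PV of 4-year annuity: 3,160.00 × [1 − (1+0.075)^−4] / 0.075 = 10583.87101
Perpetuity value at year 4: 11,400.00 / 0.075 = 152000.00000
PV of perpetuity: 152000.00000 / (1+0.075)^4 = 113817.68053
Total PV = 10583.87101 + 113817.68053 = 124401.55154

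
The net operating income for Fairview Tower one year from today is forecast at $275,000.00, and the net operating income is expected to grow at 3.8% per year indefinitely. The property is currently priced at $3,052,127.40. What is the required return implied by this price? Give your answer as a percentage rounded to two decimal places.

P = D₁/(r − g) ⇒ r = D₁/P + g = $275,000.0000/$3,052,127.40 + 0.038 = 0.090101 + 0.038 = 0.128101

12.81%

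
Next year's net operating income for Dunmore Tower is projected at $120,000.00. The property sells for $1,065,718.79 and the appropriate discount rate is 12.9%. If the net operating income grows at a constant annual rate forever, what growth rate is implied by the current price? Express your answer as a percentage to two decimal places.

1.64%

P = D₁/(r−g) ⇒ g = r − D₁/P = 0.129 − $120,000.00/$1,065,718.79 = 0.016400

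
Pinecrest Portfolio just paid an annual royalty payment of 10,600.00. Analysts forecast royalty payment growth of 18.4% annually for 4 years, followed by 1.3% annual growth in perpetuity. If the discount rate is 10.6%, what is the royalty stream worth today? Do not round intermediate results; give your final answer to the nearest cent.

202063.36

D_1 = 12550.40000
D_2 = 14859.67360
D_3 = 17593.85354
D_4 = 20831.12259
Terminal value at year 4: TV = D_4×(1+g_2)/(r−g_2) = 21101.92719/0.093 = 226902.44288
P_0 = D_1/(1+r)^1 + D_2/(1+r)^2 + D_3/(1+r)^3 + D_4/(1+r)^4 + TV/(1+r)^4
    = 11347.55877 + 12147.83868 + 13004.55787 + 13921.69667 + 151641.70672 = 202063.35871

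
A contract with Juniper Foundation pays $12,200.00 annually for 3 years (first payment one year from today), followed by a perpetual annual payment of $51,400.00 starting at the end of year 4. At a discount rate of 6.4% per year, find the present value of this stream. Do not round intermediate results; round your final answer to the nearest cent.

$699113.59

PV of 3-year annuity: $12,200.00 × [1 − (1+0.064)^−3] / 0.064 = 32370.89912
Perpetuity value at year 3: $51,400.00 / 0.064 = 803125.00000
PV of perpetuity: 803125.00000 / (1+0.064)^3 = 666742.68730
Total PV = 32370.89912 + 666742.68730 = 699113.58642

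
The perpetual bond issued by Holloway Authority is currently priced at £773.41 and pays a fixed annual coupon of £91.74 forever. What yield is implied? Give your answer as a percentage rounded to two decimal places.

11.86%

P = C/r ⇒ r = C/P = £91.74/£773.41 = 0.118618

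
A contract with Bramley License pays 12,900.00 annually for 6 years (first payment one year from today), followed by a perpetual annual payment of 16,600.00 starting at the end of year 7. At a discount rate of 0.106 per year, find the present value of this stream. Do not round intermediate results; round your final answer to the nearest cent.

140768.75

PV of 6-year annuity: 12,900.00 × [1 − (1+0.106)^−6] / 0.106 = 55208.61074
Perpetuity value at year 6: 16,600.00 / 0.106 = 156603.77358
PV of perpetuity: 156603.77358 / (1+0.106)^6 = 85560.13496
Total PV = 55208.61074 + 85560.13496 = 140768.74570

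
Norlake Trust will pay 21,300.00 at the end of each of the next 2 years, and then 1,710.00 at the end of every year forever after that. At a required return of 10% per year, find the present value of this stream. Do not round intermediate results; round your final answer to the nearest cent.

PV of 2-year annuity: 21,300.00 × [1 − (1+0.1)^−2] / 0.1 = 36966.94215
Perpetuity value at year 2: 1,710.00 / 0.1 = 17100.00000
PV of perpetuity: 17100.00000 / (1+0.1)^2 = 14132.23140
Total PV = 36966.94215 + 14132.23140 = 51099.17355

51099.17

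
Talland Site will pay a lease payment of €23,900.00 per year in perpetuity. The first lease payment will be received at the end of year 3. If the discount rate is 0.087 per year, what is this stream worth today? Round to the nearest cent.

€232498.18

Value at end of year 2: C / r = €23,900.00 / 0.087 = €274,712.6437
Discount to today: PV = €274,712.6437 / (1 + 0.087)^2 = €274,712.6437 / 1.181569 = €232,498.18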